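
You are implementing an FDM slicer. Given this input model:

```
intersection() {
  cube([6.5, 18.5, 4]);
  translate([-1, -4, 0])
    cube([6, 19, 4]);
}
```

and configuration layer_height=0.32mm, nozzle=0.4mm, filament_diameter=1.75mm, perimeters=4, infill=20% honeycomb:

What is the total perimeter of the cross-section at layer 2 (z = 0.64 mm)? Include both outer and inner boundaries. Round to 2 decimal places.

40.00 mm

At z = 0.64 mm: the cube (footprint 6.5×18.5) is included at this height (perimeter 50.00 mm); the cube at (-1, -4) is present — its section is the full 6×19 rectangle (perimeter 50.00 mm); Taking the intersection: the 6×19 cube at (-1, -4) partially overlaps the 6.5×18.5 cube; clipping to the common part keeps 75.00 mm² — boundary = 40.00 mm. Overall, the cross-section is a single solid region. Total boundary length (outer) = 40.00 mm.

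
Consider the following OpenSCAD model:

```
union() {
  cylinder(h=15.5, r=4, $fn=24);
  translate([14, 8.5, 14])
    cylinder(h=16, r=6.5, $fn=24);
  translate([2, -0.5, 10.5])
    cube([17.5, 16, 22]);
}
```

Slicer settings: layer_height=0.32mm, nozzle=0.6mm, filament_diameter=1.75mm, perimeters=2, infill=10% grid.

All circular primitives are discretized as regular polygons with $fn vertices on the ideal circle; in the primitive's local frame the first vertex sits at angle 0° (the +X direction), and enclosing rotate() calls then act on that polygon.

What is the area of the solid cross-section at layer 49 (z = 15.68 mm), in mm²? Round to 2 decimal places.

At z = 15.68 mm: the cylinder does not reach this height (z outside [0, 15.5]); the cylinder at (14, 8.5): section is a regular 24-gon, circumradius r=6.5 (area = (24/2)·6.500²·sin(360°/24) = 131.22 mm²); the cube at (2, -0.5) (footprint 17.5×16) is included at this height (area 280.00 mm²); Combining (union): the regions partially overlap — summed areas 411.22 mm² minus the doubly-counted overlap 126.78 mm² gives 284.44 mm² — area = 284.44 mm². Overall, the cross-section is a single solid region. Net area = 284.44 mm².

284.44 mm²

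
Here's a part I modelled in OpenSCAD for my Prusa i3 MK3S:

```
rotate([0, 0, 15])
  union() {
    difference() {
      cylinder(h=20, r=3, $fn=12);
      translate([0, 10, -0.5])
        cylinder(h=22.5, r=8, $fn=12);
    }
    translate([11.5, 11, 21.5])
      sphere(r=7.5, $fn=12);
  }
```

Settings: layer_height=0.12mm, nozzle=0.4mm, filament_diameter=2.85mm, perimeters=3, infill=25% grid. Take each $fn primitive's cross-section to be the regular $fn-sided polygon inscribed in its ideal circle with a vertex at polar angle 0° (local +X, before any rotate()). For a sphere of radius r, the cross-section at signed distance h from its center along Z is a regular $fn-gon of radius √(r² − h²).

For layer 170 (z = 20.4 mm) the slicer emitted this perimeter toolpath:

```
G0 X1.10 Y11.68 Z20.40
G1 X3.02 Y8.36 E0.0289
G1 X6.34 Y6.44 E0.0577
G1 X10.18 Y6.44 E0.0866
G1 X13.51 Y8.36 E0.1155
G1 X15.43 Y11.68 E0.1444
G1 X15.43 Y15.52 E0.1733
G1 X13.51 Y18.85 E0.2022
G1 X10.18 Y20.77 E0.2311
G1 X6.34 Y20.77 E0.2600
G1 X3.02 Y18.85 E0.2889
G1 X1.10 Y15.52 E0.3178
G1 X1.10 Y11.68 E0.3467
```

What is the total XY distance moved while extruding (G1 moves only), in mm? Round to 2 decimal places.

46.08 mm

Sum the Euclidean lengths of each G1 segment: total = 46.08 mm.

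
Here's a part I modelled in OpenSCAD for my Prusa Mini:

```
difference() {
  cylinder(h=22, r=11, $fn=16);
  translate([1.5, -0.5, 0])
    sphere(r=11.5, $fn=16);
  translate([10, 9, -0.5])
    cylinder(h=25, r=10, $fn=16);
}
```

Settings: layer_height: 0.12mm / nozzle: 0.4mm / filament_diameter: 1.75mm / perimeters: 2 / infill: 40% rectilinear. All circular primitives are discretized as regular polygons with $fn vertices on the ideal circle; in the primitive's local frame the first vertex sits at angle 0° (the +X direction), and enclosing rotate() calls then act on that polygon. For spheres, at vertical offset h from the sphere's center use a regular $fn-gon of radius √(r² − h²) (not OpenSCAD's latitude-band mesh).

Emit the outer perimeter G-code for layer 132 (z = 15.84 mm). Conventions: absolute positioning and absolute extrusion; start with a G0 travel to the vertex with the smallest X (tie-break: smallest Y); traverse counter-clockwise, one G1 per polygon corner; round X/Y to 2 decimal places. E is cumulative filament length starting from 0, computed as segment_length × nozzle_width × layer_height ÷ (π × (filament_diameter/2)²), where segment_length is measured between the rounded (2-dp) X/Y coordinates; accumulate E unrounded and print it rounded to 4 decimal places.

At z = 15.84 mm: the r=11 cylinder gives a regular 16-gon of circumradius 11 (constant along its height); the sphere at (1.5, -0.5) is absent (|z−center|=15.840 > r=11.5); the cylinder at (10, 9): section is a regular 16-gon, circumradius r=10; Subtracting the remaining from the first: starting from the r=11 cylinder, the r=10 cylinder at (10, 9) partially overlaps it — only the 79.60 mm² overlap (of its 306.15 mm²) is removed, clipping the outline — 1 connected region. The outline is a single polygon with 19 vertices. Extrusion per mm of travel: 0.4 × 0.12 / (π × 0.875²) = 0.019956. Accumulating E over each segment gives final E = 1.3861.

G0 X-11.00 Y0.00 Z15.84
G1 X-10.16 Y-4.21 E0.0857
G1 X-7.78 Y-7.78 E0.1713
G1 X-4.21 Y-10.16 E0.2569
G1 X0.00 Y-11.00 E0.3426
G1 X4.21 Y-10.16 E0.4283
G1 X7.78 Y-7.78 E0.5139
G1 X10.16 Y-4.21 E0.5995
G1 X10.83 Y-0.83 E0.6683
G1 X10.00 Y-1.00 E0.6852
G1 X6.17 Y-0.24 E0.7631
G1 X2.93 Y1.93 E0.8409
G1 X0.76 Y5.17 E0.9187
G1 X0.00 Y9.00 E0.9967
G1 X0.38 Y10.92 E1.0357
G1 X0.00 Y11.00 E1.0435
G1 X-4.21 Y10.16 E1.1291
G1 X-7.78 Y7.78 E1.2148
G1 X-10.16 Y4.21 E1.3004
G1 X-11.00 Y0.00 E1.3861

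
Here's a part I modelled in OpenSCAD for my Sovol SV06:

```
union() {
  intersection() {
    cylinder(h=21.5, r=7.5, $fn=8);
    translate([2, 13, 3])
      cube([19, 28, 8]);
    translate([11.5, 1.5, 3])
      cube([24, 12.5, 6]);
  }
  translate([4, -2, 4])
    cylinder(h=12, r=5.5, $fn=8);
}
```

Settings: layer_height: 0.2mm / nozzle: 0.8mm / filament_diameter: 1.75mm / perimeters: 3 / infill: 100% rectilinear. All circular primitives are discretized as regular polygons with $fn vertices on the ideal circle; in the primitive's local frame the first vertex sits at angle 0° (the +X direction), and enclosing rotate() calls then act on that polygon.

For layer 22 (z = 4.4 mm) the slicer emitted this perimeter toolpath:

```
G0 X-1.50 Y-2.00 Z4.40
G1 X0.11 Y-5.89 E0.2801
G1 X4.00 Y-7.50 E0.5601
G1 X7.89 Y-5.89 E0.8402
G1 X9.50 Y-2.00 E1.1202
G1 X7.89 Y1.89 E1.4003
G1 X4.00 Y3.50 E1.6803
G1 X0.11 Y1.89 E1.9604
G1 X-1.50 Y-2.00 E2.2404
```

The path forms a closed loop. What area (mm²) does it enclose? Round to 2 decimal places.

Apply the shoelace formula to the sequence of (X, Y) vertices; enclosed area = 85.58 mm².

85.58 mm²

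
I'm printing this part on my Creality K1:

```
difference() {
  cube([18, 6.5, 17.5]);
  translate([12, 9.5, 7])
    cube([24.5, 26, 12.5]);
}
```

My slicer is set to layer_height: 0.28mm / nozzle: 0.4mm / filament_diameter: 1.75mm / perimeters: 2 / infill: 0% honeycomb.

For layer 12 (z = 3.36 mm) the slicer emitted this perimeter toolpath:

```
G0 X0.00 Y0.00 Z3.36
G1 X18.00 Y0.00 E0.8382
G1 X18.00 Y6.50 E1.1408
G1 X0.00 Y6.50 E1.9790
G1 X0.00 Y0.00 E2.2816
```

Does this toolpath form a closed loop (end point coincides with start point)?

yes

Start point (G0): (0.00, 0.00). End point (last G1): the path returns to the start — closed.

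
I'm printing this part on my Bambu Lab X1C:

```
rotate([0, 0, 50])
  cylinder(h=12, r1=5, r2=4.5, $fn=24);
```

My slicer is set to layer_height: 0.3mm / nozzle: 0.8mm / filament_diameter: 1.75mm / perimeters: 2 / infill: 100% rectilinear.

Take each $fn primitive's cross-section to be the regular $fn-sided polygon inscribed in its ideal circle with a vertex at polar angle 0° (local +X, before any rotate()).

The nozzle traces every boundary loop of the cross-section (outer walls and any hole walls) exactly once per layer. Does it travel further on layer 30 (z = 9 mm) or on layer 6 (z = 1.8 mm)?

layer 6 (z = 1.8 mm)

Layer 30 (z = 9): the cone (r1=5→r2=4.5) has section circumradius 4.625 here — a regular 24-gon (perimeter = 2·24·4.625·sin(180°/24) = 28.98 mm); (whole slice rotated 50° about Z — lengths, areas and connectivity unchanged). So its perimeter = 28.98 mm. Layer 6 (z = 1.8): the cone (r1=5→r2=4.5) has section circumradius 4.925 here — a regular 24-gon (perimeter = 2·24·4.925·sin(180°/24) = 30.86 mm); (whole slice rotated 50° about Z — lengths, areas and connectivity unchanged). So its perimeter = 30.86 mm. Layer 6 is larger (30.86 vs 28.98 mm).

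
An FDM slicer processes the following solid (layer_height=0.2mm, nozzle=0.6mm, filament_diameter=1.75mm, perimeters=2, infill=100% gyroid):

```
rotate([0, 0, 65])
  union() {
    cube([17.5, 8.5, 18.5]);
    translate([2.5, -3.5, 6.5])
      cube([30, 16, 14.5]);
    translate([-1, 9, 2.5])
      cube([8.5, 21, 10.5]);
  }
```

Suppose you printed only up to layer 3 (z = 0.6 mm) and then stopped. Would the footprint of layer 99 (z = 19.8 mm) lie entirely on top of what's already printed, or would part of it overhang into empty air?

Compare the two slices. At z = 0.6: the cube is present — its section is the full 17.5×8.5 rectangle (area 148.75 mm²); the cube at (2.5, -3.5) is absent (z outside [6.5, 21]); the cube at (-1, 9) is not intersected at this z (z outside [2.5, 13]); Combining (union): only the 17.5×8.5 cube is present, so the union is just that shape — area = 148.75 mm²; (rotated 65° about Z; rotation is an isometry so areas/perimeters/island counts are preserved). At z = 19.8: the cube is not intersected at this z (z outside [0, 18.5]); the cube at (2.5, -3.5) is present — its section is the full 30×16 rectangle (area 480.00 mm²); the cube at (-1, 9) is not intersected at this z (z outside [2.5, 13]); Taking the union: only the 30×16 cube at (2.5, -3.5) is present, so the union is just that shape — area = 480.00 mm²; (rotated 65° about Z; rotation is an isometry so areas/perimeters/island counts are preserved). Checking containment: at z = 19.8 the cross-section extends beyond the z = 0.6 cross-section by about 352.50 mm².

part overhangs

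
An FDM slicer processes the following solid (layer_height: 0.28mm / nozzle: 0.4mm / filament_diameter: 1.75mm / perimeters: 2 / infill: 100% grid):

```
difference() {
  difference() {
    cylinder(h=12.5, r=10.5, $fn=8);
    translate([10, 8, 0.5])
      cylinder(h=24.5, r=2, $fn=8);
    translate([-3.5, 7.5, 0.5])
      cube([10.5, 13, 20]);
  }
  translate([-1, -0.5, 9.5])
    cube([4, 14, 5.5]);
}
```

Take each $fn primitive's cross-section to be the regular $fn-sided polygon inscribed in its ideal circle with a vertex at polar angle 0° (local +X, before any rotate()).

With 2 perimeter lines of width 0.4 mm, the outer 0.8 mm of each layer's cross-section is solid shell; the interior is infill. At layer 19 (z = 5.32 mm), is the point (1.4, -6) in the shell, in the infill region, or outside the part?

At z = 5.32 mm: the cylinder: section is a regular 8-gon, circumradius r=10.5; the r=2 cylinder at (10, 8) gives a regular 8-gon of circumradius 2 (constant along its height); the cube at (-3.5, 7.5) is present — its section is the full 10.5×13 rectangle; Taking the first minus the rest: starting from the r=10.5 cylinder, the r=2 cylinder at (10, 8) misses the remaining region (no effect); the 10.5×13 cube at (-3.5, 7.5) partially overlaps it — only the 18.81 mm² overlap (of its 136.50 mm²) is removed, clipping the outline — 1 connected region; the cube at (-1, -0.5) does not reach this height (z outside [9.5, 15]); After the difference (first − rest): none of the subtracted shapes is present at this height, so that combined region is unchanged — 1 connected region. Overall, the cross-section is a single solid region. The nearest boundary edge runs (7.42, -7.42)→(-0.00, -10.50); distance from the point to it = 3.62 mm. The point is inside the cross-section and 3.62 mm from the nearest boundary — more than the 0.8 mm shell width (2 × 0.4), so it's in the infill interior.

infill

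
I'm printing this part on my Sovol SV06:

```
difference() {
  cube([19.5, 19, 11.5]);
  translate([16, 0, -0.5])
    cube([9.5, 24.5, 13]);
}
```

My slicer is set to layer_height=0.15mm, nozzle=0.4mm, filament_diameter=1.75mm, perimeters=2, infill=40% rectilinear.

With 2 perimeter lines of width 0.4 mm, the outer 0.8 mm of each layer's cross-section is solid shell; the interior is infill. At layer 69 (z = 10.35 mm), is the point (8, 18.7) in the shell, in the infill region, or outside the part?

shell

At z = 10.35 mm: the cube is present — its section is the full 19.5×19 rectangle; the 9.5×24.5 cube at (16, 0) contributes its full rectangle; After the difference (first − rest): starting from the 19.5×19 cube, the 9.5×24.5 cube at (16, 0) partially overlaps it — only the 66.50 mm² overlap (of its 232.75 mm²) is removed, clipping the outline — 1 connected region. Overall, the cross-section is a single solid region. The nearest boundary edge runs (0.00, 19.00)→(16.00, 19.00); distance from the point to it = 0.30 mm. The point is inside the cross-section, 0.30 mm from the nearest boundary — within the 0.8 mm shell band (2 × 0.4).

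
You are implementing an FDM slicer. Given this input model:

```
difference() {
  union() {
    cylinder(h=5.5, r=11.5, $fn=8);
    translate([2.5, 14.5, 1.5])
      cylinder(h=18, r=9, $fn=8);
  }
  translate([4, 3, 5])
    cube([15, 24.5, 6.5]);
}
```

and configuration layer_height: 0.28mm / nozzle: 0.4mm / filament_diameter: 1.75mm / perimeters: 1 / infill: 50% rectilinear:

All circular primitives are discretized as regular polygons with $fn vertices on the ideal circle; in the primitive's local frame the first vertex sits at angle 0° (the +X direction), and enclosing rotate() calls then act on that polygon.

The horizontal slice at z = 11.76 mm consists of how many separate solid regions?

At z = 11.76 mm: the cylinder is absent (z outside [0, 5.5]); the r=9 cylinder at (2.5, 14.5) gives a regular 8-gon of circumradius 9 (constant along its height); Merging all regions: only the r=9 cylinder at (2.5, 14.5) is present, so the union is just that shape — 1 connected region; the cube at (4, 3) is not intersected at this z (z outside [5, 11.5]); Taking the first minus the rest: none of the subtracted shapes is present at this height, so the result so far is unchanged — 1 connected region. The result has 1 disconnected region.

1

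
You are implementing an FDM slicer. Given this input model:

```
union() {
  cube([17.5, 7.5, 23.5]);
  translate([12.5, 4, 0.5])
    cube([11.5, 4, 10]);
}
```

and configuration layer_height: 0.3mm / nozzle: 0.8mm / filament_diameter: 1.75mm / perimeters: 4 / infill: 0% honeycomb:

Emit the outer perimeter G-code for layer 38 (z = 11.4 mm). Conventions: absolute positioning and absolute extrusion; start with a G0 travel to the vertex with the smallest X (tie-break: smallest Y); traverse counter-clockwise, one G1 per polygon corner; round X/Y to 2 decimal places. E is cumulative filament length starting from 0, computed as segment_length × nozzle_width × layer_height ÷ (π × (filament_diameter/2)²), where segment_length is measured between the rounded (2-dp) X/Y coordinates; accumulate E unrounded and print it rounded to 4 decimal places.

At z = 11.4 mm: the cube (footprint 17.5×7.5) is included at this height; the cube at (12.5, 4) is absent (z outside [0.5, 10.5]); Merging all regions: only the 17.5×7.5 cube is present, so the union is just that shape — 1 connected region. The outline is a single polygon with 4 vertices. Extrusion per mm of travel: 0.8 × 0.3 / (π × 0.875²) = 0.099780. Accumulating E over each segment gives final E = 4.9890.

G0 X0.00 Y0.00 Z11.40
G1 X17.50 Y0.00 E1.7462
G1 X17.50 Y7.50 E2.4945
G1 X0.00 Y7.50 E4.2407
G1 X0.00 Y0.00 E4.9890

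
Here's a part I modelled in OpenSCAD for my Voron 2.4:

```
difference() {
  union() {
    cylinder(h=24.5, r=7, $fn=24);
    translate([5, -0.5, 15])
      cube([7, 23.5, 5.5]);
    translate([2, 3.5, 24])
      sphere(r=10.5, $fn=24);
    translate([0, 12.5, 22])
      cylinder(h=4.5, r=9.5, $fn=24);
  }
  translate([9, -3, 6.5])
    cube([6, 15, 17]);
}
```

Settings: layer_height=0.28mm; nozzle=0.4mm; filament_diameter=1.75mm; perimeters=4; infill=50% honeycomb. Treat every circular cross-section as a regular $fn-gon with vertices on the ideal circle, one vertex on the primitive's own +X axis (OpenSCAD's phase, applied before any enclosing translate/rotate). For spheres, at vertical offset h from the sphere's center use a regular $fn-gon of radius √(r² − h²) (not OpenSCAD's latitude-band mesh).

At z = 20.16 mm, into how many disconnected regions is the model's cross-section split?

1

At z = 20.16 mm: the cylinder: section is a regular 24-gon, circumradius r=7; the 7×23.5 cube at (5, -0.5) contributes its full rectangle; the r=10.5 sphere at (2, 3.5) contributes a regular 24-gon of circumradius √(10.5²−3.84²) = 9.773; the cylinder at (0, 12.5) is absent (z outside [22, 26.5]); Taking the union: the regions partially overlap (shared area 212.19 mm²), so overlapping operands fuse into one piece — 1 connected region; the 6×15 cube at (9, -3) contributes its full rectangle; Subtracting the remaining from the first: starting from the result so far, the 6×15 cube at (9, -3) partially overlaps it — only the 40.32 mm² overlap (of its 90.00 mm²) is removed, clipping the outline — 1 connected region. The result has 1 disconnected region.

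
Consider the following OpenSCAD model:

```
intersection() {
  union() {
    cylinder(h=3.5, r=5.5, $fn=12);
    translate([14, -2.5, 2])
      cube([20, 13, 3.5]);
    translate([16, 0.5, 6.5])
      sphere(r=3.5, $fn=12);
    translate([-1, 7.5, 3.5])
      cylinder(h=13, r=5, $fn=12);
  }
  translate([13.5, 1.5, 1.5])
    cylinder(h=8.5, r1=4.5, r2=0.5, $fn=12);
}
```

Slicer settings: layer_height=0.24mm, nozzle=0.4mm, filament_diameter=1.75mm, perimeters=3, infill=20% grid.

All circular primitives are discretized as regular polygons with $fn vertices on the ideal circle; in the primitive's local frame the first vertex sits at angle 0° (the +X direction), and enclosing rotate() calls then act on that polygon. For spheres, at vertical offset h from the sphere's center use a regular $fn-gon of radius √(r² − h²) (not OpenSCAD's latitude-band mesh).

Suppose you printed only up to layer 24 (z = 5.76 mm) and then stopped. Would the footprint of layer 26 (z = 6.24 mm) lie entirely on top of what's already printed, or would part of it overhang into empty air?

entirely on top

Compare the two slices. At z = 5.76: the cylinder is absent (z outside [0, 3.5]); the cube at (14, -2.5) does not reach this height (z outside [2, 5.5]); the sphere at (16, 0.5): section is a regular 12-gon, circumradius = √(r²−h²) = √(3.5²−0.74²) = 3.421 (area = (12/2)·3.421²·sin(360°/12) = 35.11 mm²); the cylinder at (-1, 7.5): section is a regular 12-gon, circumradius r=5 (area = (12/2)·5.000²·sin(360°/12) = 75.00 mm²); Combining (union): the 2 present regions are separate (no shared area or edge), so areas and boundary lengths simply add and each stays a separate island — area = 110.11 mm²; the cone at (13.5, 1.5): at t=0.501 of its height the radius interpolates to r₁+(r₂−r₁)t = 2.495, giving a regular 12-gon of that circumradius (area = (12/2)·2.495²·sin(360°/12) = 18.68 mm²); Taking the intersection: the cone at (13.5, 1.5) partially overlaps the result so far; clipping to the common part keeps 10.93 mm² — area = 10.93 mm². At z = 6.24: the cylinder does not reach this height (z outside [0, 3.5]); the cube at (14, -2.5) is not intersected at this z (z outside [2, 5.5]); the sphere at (16, 0.5): section is a regular 12-gon, circumradius = √(r²−h²) = √(3.5²−0.26²) = 3.490 (area = (12/2)·3.490²·sin(360°/12) = 36.55 mm²); the r=5 cylinder at (-1, 7.5) contributes a regular 12-gon of circumradius 5 (area = (12/2)·5.000²·sin(360°/12) = 75.00 mm²); Taking the union: the 2 present regions are separate (no shared area or edge), so areas and boundary lengths simply add and each stays a separate island — area = 111.55 mm²; the cone at (13.5, 1.5) contributes a regular 12-gon of circumradius 2.269 (interpolated between r1=4.5 and r2=0.5 at t=0.558) (area = (12/2)·2.269²·sin(360°/12) = 15.45 mm²); After intersecting: the cone at (13.5, 1.5) partially overlaps the result so far; clipping to the common part keeps 9.77 mm² — area = 9.77 mm². Checking containment: the cross-section at z = 6.24 is a subset of the cross-section at z = 5.76.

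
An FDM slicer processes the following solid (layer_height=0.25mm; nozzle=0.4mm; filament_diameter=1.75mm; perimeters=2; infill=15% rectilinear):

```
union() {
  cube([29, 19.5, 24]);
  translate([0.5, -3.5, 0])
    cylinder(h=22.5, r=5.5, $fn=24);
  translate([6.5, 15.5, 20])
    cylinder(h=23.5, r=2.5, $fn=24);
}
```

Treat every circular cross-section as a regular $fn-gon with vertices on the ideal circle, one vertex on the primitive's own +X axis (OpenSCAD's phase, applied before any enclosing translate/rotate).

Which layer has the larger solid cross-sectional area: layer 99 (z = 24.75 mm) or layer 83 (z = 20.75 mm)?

Layer 99 (z = 24.75): the cube is absent (z outside [0, 24]); the cylinder at (0.5, -3.5) does not reach this height (z outside [0, 22.5]); the cylinder at (6.5, 15.5): section is a regular 24-gon, circumradius r=2.5 (area = (24/2)·2.500²·sin(360°/24) = 19.41 mm²); Merging all regions: only the r=2.5 cylinder at (6.5, 15.5) is present, so the union is just that shape — area = 19.41 mm². So its area = 19.41 mm². Layer 83 (z = 20.75): the 29×19.5 cube contributes its full rectangle (area 565.50 mm²); the r=5.5 cylinder at (0.5, -3.5) contributes a regular 24-gon of circumradius 5.5 (area = (24/2)·5.500²·sin(360°/24) = 93.95 mm²); the cylinder at (6.5, 15.5): section is a regular 24-gon, circumradius r=2.5 (area = (24/2)·2.500²·sin(360°/24) = 19.41 mm²); Taking the union: the regions partially overlap — summed areas 678.86 mm² minus the doubly-counted overlap 26.15 mm² gives 652.72 mm² — area = 652.72 mm². So its area = 652.72 mm². Layer 83 is larger (652.72 vs 19.41 mm²).

layer 83 (z = 20.75 mm)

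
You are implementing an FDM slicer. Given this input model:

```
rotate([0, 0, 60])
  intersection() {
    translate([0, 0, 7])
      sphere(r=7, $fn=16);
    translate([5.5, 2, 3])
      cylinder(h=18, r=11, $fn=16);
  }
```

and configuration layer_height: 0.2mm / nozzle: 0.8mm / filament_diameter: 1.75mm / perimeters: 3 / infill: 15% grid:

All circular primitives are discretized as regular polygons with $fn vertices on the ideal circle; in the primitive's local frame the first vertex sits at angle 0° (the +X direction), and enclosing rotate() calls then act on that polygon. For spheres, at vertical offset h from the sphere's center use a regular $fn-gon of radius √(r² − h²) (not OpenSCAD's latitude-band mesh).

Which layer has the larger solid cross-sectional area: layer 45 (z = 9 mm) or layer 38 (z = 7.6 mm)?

Layer 45 (z = 9): the r=7 sphere contributes a regular 16-gon of circumradius √(7²−2²) = 6.708 (area = (16/2)·6.708²·sin(360°/16) = 137.77 mm²); the r=11 cylinder at (5.5, 2) gives a regular 16-gon of circumradius 11 (constant along its height) (area = (16/2)·11.000²·sin(360°/16) = 370.44 mm²); Taking the intersection: the r=11 cylinder at (5.5, 2) partially overlaps the r=7 sphere; clipping to the common part keeps 124.28 mm² — area = 124.28 mm²; (rotated 60° about Z; rotation is an isometry so areas/perimeters/island counts are preserved). So its area = 124.28 mm². Layer 38 (z = 7.6): the r=7 sphere slices to a regular 16-gon of circumradius 6.974 (√(r²−h²) with h=0.6 from center) (area = (16/2)·6.974²·sin(360°/16) = 148.91 mm²); the r=11 cylinder at (5.5, 2) gives a regular 16-gon of circumradius 11 (constant along its height) (area = (16/2)·11.000²·sin(360°/16) = 370.44 mm²); Keeping only the common overlap: the r=11 cylinder at (5.5, 2) partially overlaps the r=7 sphere; clipping to the common part keeps 131.57 mm² — area = 131.57 mm²; (rotated 60° about Z; rotation is an isometry so areas/perimeters/island counts are preserved). So its area = 131.57 mm². Layer 38 is larger (131.57 vs 124.28 mm²).

layer 38 (z = 7.6 mm)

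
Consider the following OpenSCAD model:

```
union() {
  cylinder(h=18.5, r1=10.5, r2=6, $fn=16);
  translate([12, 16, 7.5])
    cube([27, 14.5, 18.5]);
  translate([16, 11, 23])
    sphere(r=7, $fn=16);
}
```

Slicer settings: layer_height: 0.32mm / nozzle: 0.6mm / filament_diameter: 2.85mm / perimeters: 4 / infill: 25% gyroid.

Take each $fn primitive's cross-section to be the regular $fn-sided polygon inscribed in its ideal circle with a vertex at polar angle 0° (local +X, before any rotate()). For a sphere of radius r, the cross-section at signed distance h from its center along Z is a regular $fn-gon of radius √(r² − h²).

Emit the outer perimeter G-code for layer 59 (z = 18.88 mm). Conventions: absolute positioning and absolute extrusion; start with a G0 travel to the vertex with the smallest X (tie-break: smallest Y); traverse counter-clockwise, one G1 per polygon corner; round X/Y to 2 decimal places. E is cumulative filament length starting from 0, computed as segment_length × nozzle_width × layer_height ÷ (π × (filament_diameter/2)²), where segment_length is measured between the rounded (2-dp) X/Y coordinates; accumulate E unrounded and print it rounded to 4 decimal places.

G0 X10.34 Y11.00 Z18.88
G1 X10.77 Y8.83 E0.0666
G1 X12.00 Y7.00 E0.1329
G1 X13.83 Y5.77 E0.1993
G1 X16.00 Y5.34 E0.2659
G1 X18.17 Y5.77 E0.3325
G1 X20.00 Y7.00 E0.3988
G1 X21.23 Y8.83 E0.4652
G1 X21.66 Y11.00 E0.5318
G1 X21.23 Y13.17 E0.5983
G1 X20.00 Y15.00 E0.6647
G1 X18.51 Y16.00 E0.7187
G1 X39.00 Y16.00 E1.3354
G1 X39.00 Y30.50 E1.7718
G1 X12.00 Y30.50 E2.5844
G1 X12.00 Y16.00 E3.0208
G1 X13.49 Y16.00 E3.0657
G1 X12.00 Y15.00 E3.1197
G1 X10.77 Y13.17 E3.1860
G1 X10.34 Y11.00 E3.2526

At z = 18.88 mm: the cone does not reach this height (z outside [0, 18.5]); the cube at (12, 16) is present — its section is the full 27×14.5 rectangle; the r=7 sphere at (16, 11) slices to a regular 16-gon of circumradius 5.659 (√(r²−h²) with h=4.12 from center); Combining (union): the regions partially overlap (shared area 2.00 mm²), so overlapping operands fuse into one piece — 1 connected region. The outline is a single polygon with 19 vertices. Extrusion per mm of travel: 0.6 × 0.32 / (π × 1.425²) = 0.030097. Accumulating E over each segment gives final E = 3.2526.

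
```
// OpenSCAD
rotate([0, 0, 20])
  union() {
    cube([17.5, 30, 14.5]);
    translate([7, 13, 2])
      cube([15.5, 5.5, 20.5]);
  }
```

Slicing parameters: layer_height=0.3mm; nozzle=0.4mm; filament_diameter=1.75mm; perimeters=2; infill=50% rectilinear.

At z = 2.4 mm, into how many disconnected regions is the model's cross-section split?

At z = 2.4 mm: the cube is present — its section is the full 17.5×30 rectangle; the cube at (7, 13) is present — its section is the full 15.5×5.5 rectangle; Taking the union: the regions partially overlap (shared area 57.75 mm²), so overlapping operands fuse into one piece — 1 connected region; (whole slice rotated 20° about Z — lengths, areas and connectivity unchanged). The result has 1 disconnected region.

1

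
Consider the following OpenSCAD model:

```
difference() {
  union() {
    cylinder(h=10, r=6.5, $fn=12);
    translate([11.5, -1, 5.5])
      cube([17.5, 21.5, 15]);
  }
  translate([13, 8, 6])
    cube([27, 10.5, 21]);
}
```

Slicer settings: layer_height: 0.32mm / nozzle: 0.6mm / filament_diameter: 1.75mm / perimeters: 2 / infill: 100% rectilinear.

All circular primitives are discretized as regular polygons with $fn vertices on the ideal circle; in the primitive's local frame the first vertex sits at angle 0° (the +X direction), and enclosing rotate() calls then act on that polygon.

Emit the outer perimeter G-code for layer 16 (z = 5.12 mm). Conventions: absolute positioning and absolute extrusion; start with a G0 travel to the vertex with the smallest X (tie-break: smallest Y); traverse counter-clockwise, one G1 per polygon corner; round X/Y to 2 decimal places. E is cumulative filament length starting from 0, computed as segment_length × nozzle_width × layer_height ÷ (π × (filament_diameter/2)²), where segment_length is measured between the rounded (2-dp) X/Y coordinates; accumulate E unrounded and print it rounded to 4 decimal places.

G0 X-6.50 Y0.00 Z5.12
G1 X-5.63 Y-3.25 E0.2686
G1 X-3.25 Y-5.63 E0.5372
G1 X0.00 Y-6.50 E0.8058
G1 X3.25 Y-5.63 E1.0744
G1 X5.63 Y-3.25 E1.3430
G1 X6.50 Y0.00 E1.6116
G1 X5.63 Y3.25 E1.8802
G1 X3.25 Y5.63 E2.1488
G1 X0.00 Y6.50 E2.4174
G1 X-3.25 Y5.63 E2.6860
G1 X-5.63 Y3.25 E2.9546
G1 X-6.50 Y0.00 E3.2232

At z = 5.12 mm: the cylinder: section is a regular 12-gon, circumradius r=6.5; the cube at (11.5, -1) is not intersected at this z (z outside [5.5, 20.5]); Merging all regions: only the r=6.5 cylinder is present, so the union is just that shape — 1 connected region; the cube at (13, 8) is absent (z outside [6, 27]); After the difference (first − rest): none of the subtracted shapes is present at this height, so the result so far is unchanged — 1 connected region. The outline is a single polygon with 12 vertices. Extrusion per mm of travel: 0.6 × 0.32 / (π × 0.875²) = 0.079824. Accumulating E over each segment gives final E = 3.2232.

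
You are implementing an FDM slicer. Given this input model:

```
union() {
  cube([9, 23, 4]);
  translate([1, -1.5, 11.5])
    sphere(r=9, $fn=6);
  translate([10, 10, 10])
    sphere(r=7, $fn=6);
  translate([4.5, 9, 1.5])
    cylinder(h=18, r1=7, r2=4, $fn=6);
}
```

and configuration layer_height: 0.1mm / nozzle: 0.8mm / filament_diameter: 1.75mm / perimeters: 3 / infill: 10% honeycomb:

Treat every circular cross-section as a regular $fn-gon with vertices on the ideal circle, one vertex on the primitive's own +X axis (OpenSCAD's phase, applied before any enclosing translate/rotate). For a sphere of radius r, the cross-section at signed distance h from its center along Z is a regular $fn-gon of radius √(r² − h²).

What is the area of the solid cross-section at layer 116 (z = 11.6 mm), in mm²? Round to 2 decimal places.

At z = 11.6 mm: the cube is absent (z outside [0, 4]); the r=9 sphere at (1, -1.5) contributes a regular 6-gon of circumradius √(9²−0.1²) = 8.999 (area = (6/2)·8.999²·sin(360°/6) = 210.42 mm²); the sphere at (10, 10): section is a regular 6-gon, circumradius = √(r²−h²) = √(7²−1.6²) = 6.815 (area = (6/2)·6.815²·sin(360°/6) = 120.65 mm²); the cone at (4.5, 9): at t=0.561 of its height the radius interpolates to r₁+(r₂−r₁)t = 5.317, giving a regular 6-gon of that circumradius (area = (6/2)·5.317²·sin(360°/6) = 73.44 mm²); Combining (union): the regions partially overlap — summed areas 404.51 mm² minus the doubly-counted overlap 45.08 mm² gives 359.43 mm² — area = 359.43 mm². Overall, the cross-section is a single solid region. Net area = 359.43 mm².

359.43 mm²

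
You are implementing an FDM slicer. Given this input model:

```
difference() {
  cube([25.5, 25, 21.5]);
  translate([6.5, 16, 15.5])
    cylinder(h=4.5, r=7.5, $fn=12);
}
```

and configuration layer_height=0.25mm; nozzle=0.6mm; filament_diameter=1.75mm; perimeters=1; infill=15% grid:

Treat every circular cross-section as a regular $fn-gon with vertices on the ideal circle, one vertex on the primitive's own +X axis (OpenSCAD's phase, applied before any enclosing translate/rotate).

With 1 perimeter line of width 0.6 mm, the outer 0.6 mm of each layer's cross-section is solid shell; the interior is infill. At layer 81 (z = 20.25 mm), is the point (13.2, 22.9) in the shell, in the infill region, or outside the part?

infill

At z = 20.25 mm: the 25.5×25 cube contributes its full rectangle; the cylinder at (6.5, 16) is not intersected at this z (z outside [15.5, 20]); Subtracting the remaining from the first: none of the subtracted shapes is present at this height, so the 25.5×25 cube is unchanged — 1 connected region. Overall, the cross-section is a single solid region. The nearest boundary edge runs (25.50, 25.00)→(0.00, 25.00); distance from the point to it = 2.10 mm. The point is inside the cross-section and 2.10 mm from the nearest boundary — more than the 0.6 mm shell width (1 × 0.6), so it's in the infill interior.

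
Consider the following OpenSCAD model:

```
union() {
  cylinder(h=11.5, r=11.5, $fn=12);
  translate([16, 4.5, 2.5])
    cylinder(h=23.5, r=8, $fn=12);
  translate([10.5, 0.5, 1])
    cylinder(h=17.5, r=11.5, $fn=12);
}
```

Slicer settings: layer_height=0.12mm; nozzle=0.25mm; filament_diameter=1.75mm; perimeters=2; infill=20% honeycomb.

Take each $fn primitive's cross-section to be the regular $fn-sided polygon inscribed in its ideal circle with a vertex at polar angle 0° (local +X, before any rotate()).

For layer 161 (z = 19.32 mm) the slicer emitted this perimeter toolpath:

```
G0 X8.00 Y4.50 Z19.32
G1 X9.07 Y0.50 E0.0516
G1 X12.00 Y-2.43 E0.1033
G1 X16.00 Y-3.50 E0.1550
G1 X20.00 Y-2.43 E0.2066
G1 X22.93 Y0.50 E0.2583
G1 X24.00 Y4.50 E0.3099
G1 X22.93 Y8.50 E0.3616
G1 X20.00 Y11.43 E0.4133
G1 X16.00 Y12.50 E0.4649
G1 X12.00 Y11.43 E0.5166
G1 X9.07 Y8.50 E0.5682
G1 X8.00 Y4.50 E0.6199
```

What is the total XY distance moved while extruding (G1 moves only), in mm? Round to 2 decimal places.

Sum the Euclidean lengths of each G1 segment: total = 49.70 mm.

49.70 mm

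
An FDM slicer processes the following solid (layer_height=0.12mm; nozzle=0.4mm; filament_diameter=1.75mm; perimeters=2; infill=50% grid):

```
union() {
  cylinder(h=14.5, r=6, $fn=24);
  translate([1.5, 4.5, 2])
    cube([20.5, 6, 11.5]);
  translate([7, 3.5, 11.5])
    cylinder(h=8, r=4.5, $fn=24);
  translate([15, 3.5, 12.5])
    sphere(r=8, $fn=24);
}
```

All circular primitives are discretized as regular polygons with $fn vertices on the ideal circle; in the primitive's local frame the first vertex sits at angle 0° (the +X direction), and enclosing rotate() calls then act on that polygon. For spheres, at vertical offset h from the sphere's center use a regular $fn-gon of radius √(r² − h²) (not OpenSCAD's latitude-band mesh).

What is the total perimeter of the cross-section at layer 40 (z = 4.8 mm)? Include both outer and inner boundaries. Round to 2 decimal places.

At z = 4.8 mm: the r=6 cylinder gives a regular 24-gon of circumradius 6 (constant along its height) (perimeter = 2·24·6.000·sin(180°/24) = 37.59 mm); the cube at (1.5, 4.5) (footprint 20.5×6) is included at this height (perimeter 53.00 mm); the cylinder at (7, 3.5) is not intersected at this z (z outside [11.5, 19.5]); the r=8 sphere at (15, 3.5) slices to a regular 24-gon of circumradius 2.170 (√(r²−h²) with h=7.7 from center) (perimeter = 2·24·2.170·sin(180°/24) = 13.60 mm); Merging all regions: the regions partially overlap (shared area 4.99 mm²), so the edge portions inside another operand are dropped and the merged outline is re-measured after clipping — boundary = 89.17 mm. Overall, the cross-section is a single solid region. Total boundary length (outer) = 89.17 mm.

89.17 mm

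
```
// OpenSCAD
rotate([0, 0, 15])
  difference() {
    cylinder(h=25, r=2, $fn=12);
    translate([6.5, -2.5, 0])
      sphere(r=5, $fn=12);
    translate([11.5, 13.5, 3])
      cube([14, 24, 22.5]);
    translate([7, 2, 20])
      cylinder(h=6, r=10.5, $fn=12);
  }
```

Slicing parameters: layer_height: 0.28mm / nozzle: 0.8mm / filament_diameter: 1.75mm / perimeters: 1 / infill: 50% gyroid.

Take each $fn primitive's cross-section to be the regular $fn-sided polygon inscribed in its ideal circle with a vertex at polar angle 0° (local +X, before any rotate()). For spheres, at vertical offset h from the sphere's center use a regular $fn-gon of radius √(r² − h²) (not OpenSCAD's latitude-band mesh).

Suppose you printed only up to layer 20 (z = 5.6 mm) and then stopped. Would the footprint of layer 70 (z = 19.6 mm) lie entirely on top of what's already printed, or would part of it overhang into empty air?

Compare the two slices. At z = 5.6: the cylinder: section is a regular 12-gon, circumradius r=2 (area = (12/2)·2.000²·sin(360°/12) = 12.00 mm²); the sphere at (6.5, -2.5) does not reach this height (|z−center|=5.600 > r=5); the cube at (11.5, 13.5) is present — its section is the full 14×24 rectangle (area 336.00 mm²); the cylinder at (7, 2) does not reach this height (z outside [20, 26]); Subtracting the remaining from the first: starting from the r=2 cylinder (12.00 mm²), the 14×24 cube at (11.5, 13.5) misses the remaining region (no effect) — area = 12.00 mm²; (rotated 15° about Z; rotation is an isometry so areas/perimeters/island counts are preserved). At z = 19.6: the r=2 cylinder contributes a regular 12-gon of circumradius 2 (area = (12/2)·2.000²·sin(360°/12) = 12.00 mm²); the sphere at (6.5, -2.5) does not reach this height (|z−center|=19.600 > r=5); the cube at (11.5, 13.5) is present — its section is the full 14×24 rectangle (area 336.00 mm²); the cylinder at (7, 2) does not reach this height (z outside [20, 26]); After the difference (first − rest): starting from the r=2 cylinder (12.00 mm²), the 14×24 cube at (11.5, 13.5) misses the remaining region (no effect) — area = 12.00 mm²; (rotated 15° about Z; rotation is an isometry so areas/perimeters/island counts are preserved). Checking containment: the cross-section at z = 19.6 is a subset of the cross-section at z = 5.6.

entirely on top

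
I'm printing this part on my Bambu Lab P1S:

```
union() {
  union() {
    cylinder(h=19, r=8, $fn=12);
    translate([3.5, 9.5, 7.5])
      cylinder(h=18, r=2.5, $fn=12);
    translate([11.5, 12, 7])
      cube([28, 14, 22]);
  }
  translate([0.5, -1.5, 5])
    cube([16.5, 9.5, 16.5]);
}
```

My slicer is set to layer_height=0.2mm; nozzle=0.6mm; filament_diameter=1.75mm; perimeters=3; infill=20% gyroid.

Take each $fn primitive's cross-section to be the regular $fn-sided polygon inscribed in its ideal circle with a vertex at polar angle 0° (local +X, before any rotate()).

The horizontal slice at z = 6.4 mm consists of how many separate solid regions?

1

At z = 6.4 mm: the r=8 cylinder contributes a regular 12-gon of circumradius 8; the cylinder at (3.5, 9.5) is not intersected at this z (z outside [7.5, 25.5]); the cube at (11.5, 12) does not reach this height (z outside [7, 29]); Merging all regions: only the r=8 cylinder is present, so the union is just that shape — 1 connected region; the 16.5×9.5 cube at (0.5, -1.5) contributes its full rectangle; Combining (union): the regions partially overlap (shared area 54.98 mm²), so overlapping operands fuse into one piece — 1 connected region. The result has 1 disconnected region.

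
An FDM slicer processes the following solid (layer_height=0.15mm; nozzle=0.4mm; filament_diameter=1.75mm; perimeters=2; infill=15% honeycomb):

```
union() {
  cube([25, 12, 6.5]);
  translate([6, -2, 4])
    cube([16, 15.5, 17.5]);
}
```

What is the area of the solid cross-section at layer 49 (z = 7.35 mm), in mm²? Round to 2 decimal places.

248.00 mm²

At z = 7.35 mm: the cube does not reach this height (z outside [0, 6.5]); the cube at (6, -2) (footprint 16×15.5) is included at this height (area 248.00 mm²); Merging all regions: only the 16×15.5 cube at (6, -2) is present, so the union is just that shape — area = 248.00 mm². Overall, the cross-section is a single solid region. Net area = 248.00 mm².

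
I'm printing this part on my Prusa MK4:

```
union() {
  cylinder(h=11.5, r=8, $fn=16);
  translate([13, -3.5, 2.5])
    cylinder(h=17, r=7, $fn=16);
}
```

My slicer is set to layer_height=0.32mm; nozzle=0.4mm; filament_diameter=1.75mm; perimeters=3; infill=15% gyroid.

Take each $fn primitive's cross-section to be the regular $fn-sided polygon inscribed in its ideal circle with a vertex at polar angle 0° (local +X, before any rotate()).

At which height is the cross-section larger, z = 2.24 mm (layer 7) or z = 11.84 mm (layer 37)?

Layer 7 (z = 2.24): the cylinder: section is a regular 16-gon, circumradius r=8 (area = (16/2)·8.000²·sin(360°/16) = 195.93 mm²); the cylinder at (13, -3.5) is not intersected at this z (z outside [2.5, 19.5]); Taking the union: only the r=8 cylinder is present, so the union is just that shape — area = 195.93 mm². So its area = 195.93 mm². Layer 37 (z = 11.84): the cylinder is not intersected at this z (z outside [0, 11.5]); the cylinder at (13, -3.5): section is a regular 16-gon, circumradius r=7 (area = (16/2)·7.000²·sin(360°/16) = 150.01 mm²); Combining (union): only the r=7 cylinder at (13, -3.5) is present, so the union is just that shape — area = 150.01 mm². So its area = 150.01 mm². Layer 7 is larger (195.93 vs 150.01 mm²).

layer 7 (z = 2.24 mm)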